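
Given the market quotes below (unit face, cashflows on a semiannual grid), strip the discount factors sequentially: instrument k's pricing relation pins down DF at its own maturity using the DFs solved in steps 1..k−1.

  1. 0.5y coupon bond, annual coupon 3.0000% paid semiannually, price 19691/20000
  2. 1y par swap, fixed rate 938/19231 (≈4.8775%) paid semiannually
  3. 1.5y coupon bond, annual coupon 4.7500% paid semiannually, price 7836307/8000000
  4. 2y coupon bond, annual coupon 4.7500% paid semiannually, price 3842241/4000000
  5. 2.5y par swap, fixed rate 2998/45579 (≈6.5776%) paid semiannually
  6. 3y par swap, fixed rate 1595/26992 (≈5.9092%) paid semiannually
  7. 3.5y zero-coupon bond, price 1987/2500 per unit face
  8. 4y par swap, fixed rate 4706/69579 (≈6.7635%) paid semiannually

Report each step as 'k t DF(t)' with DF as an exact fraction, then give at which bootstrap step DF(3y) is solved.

step 1 [0.5y] bond c/2=3/200: DF=(19691/20000 − 3/200·(0))/(1+3/200) = 97/100 ≈ 0.970000
step 2 [1y] swap r/2=469/19231: DF=(1 − 469/19231·(0.970000))/(1+469/19231) = 9531/10000 ≈ 0.953100
step 3 [1.5y] bond c/2=19/800: DF=(7836307/8000000 − 19/800·(0.970000+0.953100))/(1+19/800) = 4561/5000 ≈ 0.912200
step 4 [2y] bond c/2=19/800: DF=(3842241/4000000 − 19/800·(0.970000+0.953100+0.912200))/(1+19/800) = 349/400 ≈ 0.872500
step 5 [2.5y] swap r/2=1499/45579: DF=(1 − 1499/45579·(0.970000+0.953100+0.912200+0.872500))/(1+1499/45579) = 8501/10000 ≈ 0.850100
step 6 [3y] swap r/2=1595/53984: DF=(1 − 1595/53984·(0.970000+0.953100+0.912200+0.872500+0.850100))/(1+1595/53984) = 1681/2000 ≈ 0.840500
step 7 [3.5y] zero: DF = P = 1987/2500 ≈ 0.794800
step 8 [4y] swap r/2=2353/69579: DF=(1 − 2353/69579·(0.970000+0.953100+0.912200+0.872500+0.850100+0.840500+0.794800))/(1+2353/69579) = 7647/10000 ≈ 0.764700

1 1/2 97/100
2 1 9531/10000
3 3/2 4561/5000
4 2 349/400
5 5/2 8501/10000
6 3 1681/2000
7 7/2 1987/2500
8 4 7647/10000
DF(3y) is solved at step 6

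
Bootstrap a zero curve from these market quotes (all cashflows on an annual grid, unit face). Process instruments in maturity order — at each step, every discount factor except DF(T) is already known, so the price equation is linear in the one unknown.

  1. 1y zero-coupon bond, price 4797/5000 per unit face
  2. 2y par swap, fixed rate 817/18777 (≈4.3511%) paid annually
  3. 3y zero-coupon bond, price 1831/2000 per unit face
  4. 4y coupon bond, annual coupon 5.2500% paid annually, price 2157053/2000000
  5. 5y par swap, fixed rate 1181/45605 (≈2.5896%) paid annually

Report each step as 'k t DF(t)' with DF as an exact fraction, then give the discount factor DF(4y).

step 1 [1y] zero: DF = P = 4797/5000 ≈ 0.959400
step 2 [2y] swap r/1=817/18777: DF=(1 − 817/18777·(0.959400))/(1+817/18777) = 9183/10000 ≈ 0.918300
step 3 [3y] zero: DF = P = 1831/2000 ≈ 0.915500
step 4 [4y] bond c/1=21/400: DF=(2157053/2000000 − 21/400·(0.959400+0.918300+0.915500))/(1+21/400) = 4427/5000 ≈ 0.885400
step 5 [5y] swap r/1=1181/45605: DF=(1 − 1181/45605·(0.959400+0.918300+0.915500+0.885400))/(1+1181/45605) = 8819/10000 ≈ 0.881900

1 1 4797/5000
2 2 9183/10000
3 3 1831/2000
4 4 4427/5000
5 5 8819/10000
DF(4y) = 4427/5000 ≈ 0.885400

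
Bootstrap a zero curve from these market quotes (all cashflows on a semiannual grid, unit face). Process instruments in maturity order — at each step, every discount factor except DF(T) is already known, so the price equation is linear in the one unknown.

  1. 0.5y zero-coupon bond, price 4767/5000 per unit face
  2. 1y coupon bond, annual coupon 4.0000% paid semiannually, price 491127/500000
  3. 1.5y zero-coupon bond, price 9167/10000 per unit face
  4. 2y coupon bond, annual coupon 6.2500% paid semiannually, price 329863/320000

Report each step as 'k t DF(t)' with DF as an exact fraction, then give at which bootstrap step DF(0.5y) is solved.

1 1/2 4767/5000
2 1 9443/10000
3 3/2 9167/10000
4 2 9143/10000
DF(0.5y) is solved at step 1

step 1 [0.5y] zero: DF = P = 4767/5000 ≈ 0.953400
step 2 [1y] bond c/2=1/50: DF=(491127/500000 − 1/50·(0.953400))/(1+1/50) = 9443/10000 ≈ 0.944300
step 3 [1.5y] zero: DF = P = 9167/10000 ≈ 0.916700
step 4 [2y] bond c/2=1/32: DF=(329863/320000 − 1/32·(0.953400+0.944300+0.916700))/(1+1/32) = 9143/10000 ≈ 0.914300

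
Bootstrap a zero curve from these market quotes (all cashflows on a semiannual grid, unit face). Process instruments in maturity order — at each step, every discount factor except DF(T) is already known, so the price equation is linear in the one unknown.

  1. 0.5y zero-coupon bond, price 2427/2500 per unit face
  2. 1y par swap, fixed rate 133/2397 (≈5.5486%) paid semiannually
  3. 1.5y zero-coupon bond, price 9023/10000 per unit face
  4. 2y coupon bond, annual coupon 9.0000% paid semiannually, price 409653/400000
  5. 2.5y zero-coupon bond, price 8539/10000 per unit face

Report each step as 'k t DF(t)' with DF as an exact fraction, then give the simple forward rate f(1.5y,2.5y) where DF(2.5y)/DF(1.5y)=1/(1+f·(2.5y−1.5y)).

step 1 [0.5y] zero: DF = P = 2427/2500 ≈ 0.970800
step 2 [1y] swap r/2=133/4794: DF=(1 − 133/4794·(0.970800))/(1+133/4794) = 2367/2500 ≈ 0.946800
step 3 [1.5y] zero: DF = P = 9023/10000 ≈ 0.902300
step 4 [2y] bond c/2=9/200: DF=(409653/400000 − 9/200·(0.970800+0.946800+0.902300))/(1+9/200) = 4293/5000 ≈ 0.858600
step 5 [2.5y] zero: DF = P = 8539/10000 ≈ 0.853900

1 1/2 2427/2500
2 1 2367/2500
3 3/2 9023/10000
4 2 4293/5000
5 5/2 8539/10000
f(1.5y,2.5y) = ((9023/10000)/(8539/10000) − 1)/(1) = 484/8539 ≈ 5.6681%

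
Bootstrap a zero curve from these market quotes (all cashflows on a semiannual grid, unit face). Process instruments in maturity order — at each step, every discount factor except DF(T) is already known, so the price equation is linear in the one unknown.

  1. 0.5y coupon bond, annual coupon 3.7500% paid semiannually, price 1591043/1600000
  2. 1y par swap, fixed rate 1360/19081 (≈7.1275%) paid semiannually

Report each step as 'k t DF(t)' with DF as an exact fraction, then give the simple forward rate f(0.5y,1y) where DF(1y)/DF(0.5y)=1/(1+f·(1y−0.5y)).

1 1/2 9761/10000
2 1 233/250
f(0.5y,1y) = ((9761/10000)/(233/250) − 1)/(1/2) = 441/4660 ≈ 9.4635%

step 1 [0.5y] bond c/2=3/160: DF=(1591043/1600000 − 3/160·(0))/(1+3/160) = 9761/10000 ≈ 0.976100
step 2 [1y] swap r/2=680/19081: DF=(1 − 680/19081·(0.976100))/(1+680/19081) = 233/250 ≈ 0.932000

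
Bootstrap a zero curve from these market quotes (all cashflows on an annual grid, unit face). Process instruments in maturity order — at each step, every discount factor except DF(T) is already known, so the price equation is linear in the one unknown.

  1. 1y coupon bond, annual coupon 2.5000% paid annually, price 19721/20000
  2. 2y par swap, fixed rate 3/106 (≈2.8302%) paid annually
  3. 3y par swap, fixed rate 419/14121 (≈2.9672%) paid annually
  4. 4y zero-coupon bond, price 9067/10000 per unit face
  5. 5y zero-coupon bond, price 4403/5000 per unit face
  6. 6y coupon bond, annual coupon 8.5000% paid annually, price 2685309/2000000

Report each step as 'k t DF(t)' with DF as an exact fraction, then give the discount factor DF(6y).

1 1 481/500
2 2 473/500
3 3 4581/5000
4 4 9067/10000
5 5 4403/5000
6 6 4381/5000
DF(6y) = 4381/5000 ≈ 0.876200

step 1 [1y] bond c/1=1/40: DF=(19721/20000 − 1/40·(0))/(1+1/40) = 481/500 ≈ 0.962000
step 2 [2y] swap r/1=3/106: DF=(1 − 3/106·(0.962000))/(1+3/106) = 473/500 ≈ 0.946000
step 3 [3y] swap r/1=419/14121: DF=(1 − 419/14121·(0.962000+0.946000))/(1+419/14121) = 4581/5000 ≈ 0.916200
step 4 [4y] zero: DF = P = 9067/10000 ≈ 0.906700
step 5 [5y] zero: DF = P = 4403/5000 ≈ 0.880600
step 6 [6y] bond c/1=17/200: DF=(2685309/2000000 − 17/200·(0.962000+0.946000+0.916200+0.906700+0.880600))/(1+17/200) = 4381/5000 ≈ 0.876200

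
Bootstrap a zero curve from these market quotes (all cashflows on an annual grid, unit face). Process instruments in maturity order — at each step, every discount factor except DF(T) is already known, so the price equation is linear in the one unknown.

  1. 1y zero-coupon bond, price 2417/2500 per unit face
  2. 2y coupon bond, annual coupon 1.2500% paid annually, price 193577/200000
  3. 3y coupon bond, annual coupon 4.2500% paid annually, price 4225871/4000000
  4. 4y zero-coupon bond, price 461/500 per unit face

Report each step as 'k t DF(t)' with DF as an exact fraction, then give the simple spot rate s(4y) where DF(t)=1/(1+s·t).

step 1 [1y] zero: DF = P = 2417/2500 ≈ 0.966800
step 2 [2y] bond c/1=1/80: DF=(193577/200000 − 1/80·(0.966800))/(1+1/80) = 118/125 ≈ 0.944000
step 3 [3y] bond c/1=17/400: DF=(4225871/4000000 − 17/400·(0.966800+0.944000))/(1+17/400) = 1871/2000 ≈ 0.935500
step 4 [4y] zero: DF = P = 461/500 ≈ 0.922000

1 1 2417/2500
2 2 118/125
3 3 1871/2000
4 4 461/500
s(4y) = (1/(461/500) − 1)/(4) = 39/1844 ≈ 2.1150%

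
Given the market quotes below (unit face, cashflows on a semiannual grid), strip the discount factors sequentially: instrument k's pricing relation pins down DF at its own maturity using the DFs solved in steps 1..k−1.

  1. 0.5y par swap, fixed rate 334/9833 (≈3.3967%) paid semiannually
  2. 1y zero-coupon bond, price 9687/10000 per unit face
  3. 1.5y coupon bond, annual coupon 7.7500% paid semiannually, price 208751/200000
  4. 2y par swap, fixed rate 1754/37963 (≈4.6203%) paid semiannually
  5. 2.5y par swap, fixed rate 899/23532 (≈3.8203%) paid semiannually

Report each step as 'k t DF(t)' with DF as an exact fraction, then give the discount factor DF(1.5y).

step 1 [0.5y] swap r/2=167/9833: DF=(1 − 167/9833·(0))/(1+167/9833) = 9833/10000 ≈ 0.983300
step 2 [1y] zero: DF = P = 9687/10000 ≈ 0.968700
step 3 [1.5y] bond c/2=31/800: DF=(208751/200000 − 31/800·(0.983300+0.968700))/(1+31/800) = 233/250 ≈ 0.932000
step 4 [2y] swap r/2=877/37963: DF=(1 − 877/37963·(0.983300+0.968700+0.932000))/(1+877/37963) = 9123/10000 ≈ 0.912300
step 5 [2.5y] swap r/2=899/47064: DF=(1 − 899/47064·(0.983300+0.968700+0.932000+0.912300))/(1+899/47064) = 9101/10000 ≈ 0.910100

1 1/2 9833/10000
2 1 9687/10000
3 3/2 233/250
4 2 9123/10000
5 5/2 9101/10000
DF(1.5y) = 233/250 ≈ 0.932000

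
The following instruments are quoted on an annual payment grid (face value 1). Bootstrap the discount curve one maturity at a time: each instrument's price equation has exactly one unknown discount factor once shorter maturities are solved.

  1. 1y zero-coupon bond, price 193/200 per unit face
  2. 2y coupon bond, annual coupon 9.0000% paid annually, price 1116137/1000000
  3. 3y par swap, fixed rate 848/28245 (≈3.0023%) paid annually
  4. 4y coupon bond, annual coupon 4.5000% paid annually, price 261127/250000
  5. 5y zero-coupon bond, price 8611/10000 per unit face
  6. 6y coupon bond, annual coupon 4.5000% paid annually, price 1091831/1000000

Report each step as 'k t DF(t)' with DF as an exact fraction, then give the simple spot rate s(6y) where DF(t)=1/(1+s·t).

step 1 [1y] zero: DF = P = 193/200 ≈ 0.965000
step 2 [2y] bond c/1=9/100: DF=(1116137/1000000 − 9/100·(0.965000))/(1+9/100) = 9443/10000 ≈ 0.944300
step 3 [3y] swap r/1=848/28245: DF=(1 − 848/28245·(0.965000+0.944300))/(1+848/28245) = 572/625 ≈ 0.915200
step 4 [4y] bond c/1=9/200: DF=(261127/250000 − 9/200·(0.965000+0.944300+0.915200))/(1+9/200) = 8779/10000 ≈ 0.877900
step 5 [5y] zero: DF = P = 8611/10000 ≈ 0.861100
step 6 [6y] bond c/1=9/200: DF=(1091831/1000000 − 9/200·(0.965000+0.944300+0.915200+0.877900+0.861100))/(1+9/200) = 8483/10000 ≈ 0.848300

1 1 193/200
2 2 9443/10000
3 3 572/625
4 4 8779/10000
5 5 8611/10000
6 6 8483/10000
s(6y) = (1/(8483/10000) − 1)/(6) = 1517/50898 ≈ 2.9805%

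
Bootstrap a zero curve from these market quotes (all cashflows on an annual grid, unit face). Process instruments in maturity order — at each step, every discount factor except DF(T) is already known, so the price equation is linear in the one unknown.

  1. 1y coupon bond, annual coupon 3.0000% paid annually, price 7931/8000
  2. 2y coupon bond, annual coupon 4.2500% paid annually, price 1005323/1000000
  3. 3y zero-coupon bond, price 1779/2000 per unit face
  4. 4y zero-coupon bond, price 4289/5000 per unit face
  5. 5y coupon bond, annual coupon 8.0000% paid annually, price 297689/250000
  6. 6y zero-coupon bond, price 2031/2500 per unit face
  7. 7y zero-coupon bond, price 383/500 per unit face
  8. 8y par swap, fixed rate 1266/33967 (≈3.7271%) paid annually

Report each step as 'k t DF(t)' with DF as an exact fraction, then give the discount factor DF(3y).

1 1 77/80
2 2 9251/10000
3 3 1779/2000
4 4 4289/5000
5 5 8333/10000
6 6 2031/2500
7 7 383/500
8 8 1867/2500
DF(3y) = 1779/2000 ≈ 0.889500

step 1 [1y] bond c/1=3/100: DF=(7931/8000 − 3/100·(0))/(1+3/100) = 77/80 ≈ 0.962500
step 2 [2y] bond c/1=17/400: DF=(1005323/1000000 − 17/400·(0.962500))/(1+17/400) = 9251/10000 ≈ 0.925100
step 3 [3y] zero: DF = P = 1779/2000 ≈ 0.889500
step 4 [4y] zero: DF = P = 4289/5000 ≈ 0.857800
step 5 [5y] bond c/1=2/25: DF=(297689/250000 − 2/25·(0.962500+0.925100+0.889500+0.857800))/(1+2/25) = 8333/10000 ≈ 0.833300
step 6 [6y] zero: DF = P = 2031/2500 ≈ 0.812400
step 7 [7y] zero: DF = P = 383/500 ≈ 0.766000
step 8 [8y] swap r/1=1266/33967: DF=(1 − 1266/33967·(0.962500+0.925100+0.889500+0.857800+0.833300+0.812400+0.766000))/(1+1266/33967) = 1867/2500 ≈ 0.746800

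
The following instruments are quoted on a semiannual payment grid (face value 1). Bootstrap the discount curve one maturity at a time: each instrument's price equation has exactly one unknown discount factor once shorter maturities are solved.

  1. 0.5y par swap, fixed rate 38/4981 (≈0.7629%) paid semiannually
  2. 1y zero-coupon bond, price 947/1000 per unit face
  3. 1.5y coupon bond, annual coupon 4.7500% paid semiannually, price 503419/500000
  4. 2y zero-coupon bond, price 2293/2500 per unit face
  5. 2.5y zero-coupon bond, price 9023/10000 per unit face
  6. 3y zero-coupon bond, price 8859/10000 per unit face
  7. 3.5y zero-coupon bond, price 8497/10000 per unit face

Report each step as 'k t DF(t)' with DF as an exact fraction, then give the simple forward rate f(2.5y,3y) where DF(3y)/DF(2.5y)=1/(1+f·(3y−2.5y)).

step 1 [0.5y] swap r/2=19/4981: DF=(1 − 19/4981·(0))/(1+19/4981) = 4981/5000 ≈ 0.996200
step 2 [1y] zero: DF = P = 947/1000 ≈ 0.947000
step 3 [1.5y] bond c/2=19/800: DF=(503419/500000 − 19/800·(0.996200+0.947000))/(1+19/800) = 1173/1250 ≈ 0.938400
step 4 [2y] zero: DF = P = 2293/2500 ≈ 0.917200
step 5 [2.5y] zero: DF = P = 9023/10000 ≈ 0.902300
step 6 [3y] zero: DF = P = 8859/10000 ≈ 0.885900
step 7 [3.5y] zero: DF = P = 8497/10000 ≈ 0.849700

1 1/2 4981/5000
2 1 947/1000
3 3/2 1173/1250
4 2 2293/2500
5 5/2 9023/10000
6 3 8859/10000
7 7/2 8497/10000
f(2.5y,3y) = ((9023/10000)/(8859/10000) − 1)/(1/2) = 328/8859 ≈ 3.7024%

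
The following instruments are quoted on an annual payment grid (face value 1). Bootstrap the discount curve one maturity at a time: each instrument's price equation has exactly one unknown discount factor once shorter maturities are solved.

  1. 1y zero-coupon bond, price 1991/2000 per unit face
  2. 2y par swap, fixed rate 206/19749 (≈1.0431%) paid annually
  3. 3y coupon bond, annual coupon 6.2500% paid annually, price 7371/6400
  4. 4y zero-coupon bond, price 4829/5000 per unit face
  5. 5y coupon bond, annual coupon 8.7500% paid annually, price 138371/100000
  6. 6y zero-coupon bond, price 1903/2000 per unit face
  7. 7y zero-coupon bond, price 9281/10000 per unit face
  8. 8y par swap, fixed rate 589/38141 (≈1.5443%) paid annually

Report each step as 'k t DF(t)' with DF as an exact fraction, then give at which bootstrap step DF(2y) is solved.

1 1 1991/2000
2 2 4897/5000
3 3 4839/5000
4 4 4829/5000
5 5 9579/10000
6 6 1903/2000
7 7 9281/10000
8 8 4411/5000
DF(2y) is solved at step 2

step 1 [1y] zero: DF = P = 1991/2000 ≈ 0.995500
step 2 [2y] swap r/1=206/19749: DF=(1 − 206/19749·(0.995500))/(1+206/19749) = 4897/5000 ≈ 0.979400
step 3 [3y] bond c/1=1/16: DF=(7371/6400 − 1/16·(0.995500+0.979400))/(1+1/16) = 4839/5000 ≈ 0.967800
step 4 [4y] zero: DF = P = 4829/5000 ≈ 0.965800
step 5 [5y] bond c/1=7/80: DF=(138371/100000 − 7/80·(0.995500+0.979400+0.967800+0.965800))/(1+7/80) = 9579/10000 ≈ 0.957900
step 6 [6y] zero: DF = P = 1903/2000 ≈ 0.951500
step 7 [7y] zero: DF = P = 9281/10000 ≈ 0.928100
step 8 [8y] swap r/1=589/38141: DF=(1 − 589/38141·(0.995500+0.979400+0.967800+0.965800+0.957900+0.951500+0.928100))/(1+589/38141) = 4411/5000 ≈ 0.882200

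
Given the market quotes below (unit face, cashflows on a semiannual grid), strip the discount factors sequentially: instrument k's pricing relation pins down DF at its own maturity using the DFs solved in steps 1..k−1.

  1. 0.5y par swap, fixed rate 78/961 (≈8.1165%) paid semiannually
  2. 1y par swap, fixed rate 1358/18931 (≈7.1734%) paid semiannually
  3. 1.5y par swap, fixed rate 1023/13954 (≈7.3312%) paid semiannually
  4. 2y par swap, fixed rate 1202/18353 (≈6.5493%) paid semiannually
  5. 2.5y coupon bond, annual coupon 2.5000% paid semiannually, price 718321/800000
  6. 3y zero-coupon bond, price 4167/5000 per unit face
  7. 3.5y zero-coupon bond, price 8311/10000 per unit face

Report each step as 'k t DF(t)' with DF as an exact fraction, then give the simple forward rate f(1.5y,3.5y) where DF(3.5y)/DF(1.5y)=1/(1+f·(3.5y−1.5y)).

1 1/2 961/1000
2 1 9321/10000
3 3/2 8977/10000
4 2 4399/5000
5 5/2 1683/2000
6 3 4167/5000
7 7/2 8311/10000
f(1.5y,3.5y) = ((8977/10000)/(8311/10000) − 1)/(2) = 333/8311 ≈ 4.0067%

step 1 [0.5y] swap r/2=39/961: DF=(1 − 39/961·(0))/(1+39/961) = 961/1000 ≈ 0.961000
step 2 [1y] swap r/2=679/18931: DF=(1 − 679/18931·(0.961000))/(1+679/18931) = 9321/10000 ≈ 0.932100
step 3 [1.5y] swap r/2=1023/27908: DF=(1 − 1023/27908·(0.961000+0.932100))/(1+1023/27908) = 8977/10000 ≈ 0.897700
step 4 [2y] swap r/2=601/18353: DF=(1 − 601/18353·(0.961000+0.932100+0.897700))/(1+601/18353) = 4399/5000 ≈ 0.879800
step 5 [2.5y] bond c/2=1/80: DF=(718321/800000 − 1/80·(0.961000+0.932100+0.897700+0.879800))/(1+1/80) = 1683/2000 ≈ 0.841500
step 6 [3y] zero: DF = P = 4167/5000 ≈ 0.833400
step 7 [3.5y] zero: DF = P = 8311/10000 ≈ 0.831100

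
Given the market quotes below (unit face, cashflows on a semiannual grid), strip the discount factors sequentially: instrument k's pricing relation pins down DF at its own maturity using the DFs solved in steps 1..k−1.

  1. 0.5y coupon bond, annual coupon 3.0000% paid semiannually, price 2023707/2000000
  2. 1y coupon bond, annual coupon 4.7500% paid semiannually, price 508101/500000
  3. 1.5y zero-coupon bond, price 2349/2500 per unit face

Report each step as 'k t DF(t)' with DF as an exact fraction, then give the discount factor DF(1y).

step 1 [0.5y] bond c/2=3/200: DF=(2023707/2000000 − 3/200·(0))/(1+3/200) = 9969/10000 ≈ 0.996900
step 2 [1y] bond c/2=19/800: DF=(508101/500000 − 19/800·(0.996900))/(1+19/800) = 1939/2000 ≈ 0.969500
step 3 [1.5y] zero: DF = P = 2349/2500 ≈ 0.939600

1 1/2 9969/10000
2 1 1939/2000
3 3/2 2349/2500
DF(1y) = 1939/2000 ≈ 0.969500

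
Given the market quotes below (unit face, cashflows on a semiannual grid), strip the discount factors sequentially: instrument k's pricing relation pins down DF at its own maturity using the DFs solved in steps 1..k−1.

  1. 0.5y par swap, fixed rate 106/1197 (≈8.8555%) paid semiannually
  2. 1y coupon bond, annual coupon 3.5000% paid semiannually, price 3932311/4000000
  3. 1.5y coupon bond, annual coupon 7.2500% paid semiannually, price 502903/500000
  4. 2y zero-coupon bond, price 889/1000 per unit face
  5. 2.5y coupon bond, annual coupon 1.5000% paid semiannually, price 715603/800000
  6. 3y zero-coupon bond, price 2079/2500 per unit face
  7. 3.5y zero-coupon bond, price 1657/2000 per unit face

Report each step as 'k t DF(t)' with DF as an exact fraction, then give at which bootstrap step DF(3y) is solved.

step 1 [0.5y] swap r/2=53/1197: DF=(1 − 53/1197·(0))/(1+53/1197) = 1197/1250 ≈ 0.957600
step 2 [1y] bond c/2=7/400: DF=(3932311/4000000 − 7/400·(0.957600))/(1+7/400) = 9497/10000 ≈ 0.949700
step 3 [1.5y] bond c/2=29/800: DF=(502903/500000 − 29/800·(0.957600+0.949700))/(1+29/800) = 9039/10000 ≈ 0.903900
step 4 [2y] zero: DF = P = 889/1000 ≈ 0.889000
step 5 [2.5y] bond c/2=3/400: DF=(715603/800000 − 3/400·(0.957600+0.949700+0.903900+0.889000))/(1+3/400) = 8603/10000 ≈ 0.860300
step 6 [3y] zero: DF = P = 2079/2500 ≈ 0.831600
step 7 [3.5y] zero: DF = P = 1657/2000 ≈ 0.828500

1 1/2 1197/1250
2 1 9497/10000
3 3/2 9039/10000
4 2 889/1000
5 5/2 8603/10000
6 3 2079/2500
7 7/2 1657/2000
DF(3y) is solved at step 6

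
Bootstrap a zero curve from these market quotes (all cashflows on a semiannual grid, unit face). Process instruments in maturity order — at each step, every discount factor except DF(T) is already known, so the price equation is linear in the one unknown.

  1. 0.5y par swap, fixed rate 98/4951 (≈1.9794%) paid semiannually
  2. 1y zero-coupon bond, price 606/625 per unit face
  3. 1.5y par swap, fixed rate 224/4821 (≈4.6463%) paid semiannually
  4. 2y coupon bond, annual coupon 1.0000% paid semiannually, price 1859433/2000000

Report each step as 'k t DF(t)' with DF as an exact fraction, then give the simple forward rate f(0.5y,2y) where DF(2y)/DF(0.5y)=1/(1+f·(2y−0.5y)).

step 1 [0.5y] swap r/2=49/4951: DF=(1 − 49/4951·(0))/(1+49/4951) = 4951/5000 ≈ 0.990200
step 2 [1y] zero: DF = P = 606/625 ≈ 0.969600
step 3 [1.5y] swap r/2=112/4821: DF=(1 − 112/4821·(0.990200+0.969600))/(1+112/4821) = 583/625 ≈ 0.932800
step 4 [2y] bond c/2=1/200: DF=(1859433/2000000 − 1/200·(0.990200+0.969600+0.932800))/(1+1/200) = 9107/10000 ≈ 0.910700

1 1/2 4951/5000
2 1 606/625
3 3/2 583/625
4 2 9107/10000
f(0.5y,2y) = ((4951/5000)/(9107/10000) − 1)/(3/2) = 530/9107 ≈ 5.8197%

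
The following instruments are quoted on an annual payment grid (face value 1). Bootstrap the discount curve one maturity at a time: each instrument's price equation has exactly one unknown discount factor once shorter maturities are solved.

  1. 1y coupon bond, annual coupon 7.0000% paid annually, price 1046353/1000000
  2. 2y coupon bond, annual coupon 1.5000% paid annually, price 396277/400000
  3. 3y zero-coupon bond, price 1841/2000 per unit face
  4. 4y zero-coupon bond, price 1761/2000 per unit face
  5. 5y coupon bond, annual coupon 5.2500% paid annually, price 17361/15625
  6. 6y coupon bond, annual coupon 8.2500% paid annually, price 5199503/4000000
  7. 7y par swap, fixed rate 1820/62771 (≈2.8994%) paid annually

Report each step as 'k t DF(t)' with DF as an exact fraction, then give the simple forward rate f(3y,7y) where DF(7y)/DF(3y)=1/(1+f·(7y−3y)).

step 1 [1y] bond c/1=7/100: DF=(1046353/1000000 − 7/100·(0))/(1+7/100) = 9779/10000 ≈ 0.977900
step 2 [2y] bond c/1=3/200: DF=(396277/400000 − 3/200·(0.977900))/(1+3/200) = 601/625 ≈ 0.961600
step 3 [3y] zero: DF = P = 1841/2000 ≈ 0.920500
step 4 [4y] zero: DF = P = 1761/2000 ≈ 0.880500
step 5 [5y] bond c/1=21/400: DF=(17361/15625 − 21/400·(0.977900+0.961600+0.920500+0.880500))/(1+21/400) = 8691/10000 ≈ 0.869100
step 6 [6y] bond c/1=33/400: DF=(5199503/4000000 − 33/400·(0.977900+0.961600+0.920500+0.880500+0.869100))/(1+33/400) = 1699/2000 ≈ 0.849500
step 7 [7y] swap r/1=1820/62771: DF=(1 − 1820/62771·(0.977900+0.961600+0.920500+0.880500+0.869100+0.849500))/(1+1820/62771) = 409/500 ≈ 0.818000

1 1 9779/10000
2 2 601/625
3 3 1841/2000
4 4 1761/2000
5 5 8691/10000
6 6 1699/2000
7 7 409/500
f(3y,7y) = ((1841/2000)/(409/500) − 1)/(4) = 205/6544 ≈ 3.1326%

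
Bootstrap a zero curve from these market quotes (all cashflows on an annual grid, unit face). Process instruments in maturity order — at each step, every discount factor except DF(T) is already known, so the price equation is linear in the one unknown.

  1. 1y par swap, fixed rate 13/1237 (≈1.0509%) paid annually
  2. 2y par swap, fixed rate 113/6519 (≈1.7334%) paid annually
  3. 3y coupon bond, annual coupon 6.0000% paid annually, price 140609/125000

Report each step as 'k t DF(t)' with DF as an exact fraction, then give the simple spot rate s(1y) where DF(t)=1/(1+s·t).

1 1 1237/1250
2 2 9661/10000
3 3 1901/2000
s(1y) = (1/(1237/1250) − 1)/(1) = 13/1237 ≈ 1.0509%

step 1 [1y] swap r/1=13/1237: DF=(1 − 13/1237·(0))/(1+13/1237) = 1237/1250 ≈ 0.989600
step 2 [2y] swap r/1=113/6519: DF=(1 − 113/6519·(0.989600))/(1+113/6519) = 9661/10000 ≈ 0.966100
step 3 [3y] bond c/1=3/50: DF=(140609/125000 − 3/50·(0.989600+0.966100))/(1+3/50) = 1901/2000 ≈ 0.950500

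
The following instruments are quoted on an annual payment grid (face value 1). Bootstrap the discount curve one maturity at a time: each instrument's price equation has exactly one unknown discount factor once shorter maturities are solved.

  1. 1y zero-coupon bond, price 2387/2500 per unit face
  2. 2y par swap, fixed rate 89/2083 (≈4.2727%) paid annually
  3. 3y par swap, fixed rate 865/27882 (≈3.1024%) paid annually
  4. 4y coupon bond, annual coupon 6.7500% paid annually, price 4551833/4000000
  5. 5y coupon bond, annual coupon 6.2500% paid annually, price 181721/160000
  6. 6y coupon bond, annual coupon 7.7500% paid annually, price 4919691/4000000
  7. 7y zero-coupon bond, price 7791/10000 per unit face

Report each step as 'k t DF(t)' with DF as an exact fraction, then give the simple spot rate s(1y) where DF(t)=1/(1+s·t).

1 1 2387/2500
2 2 9199/10000
3 3 1827/2000
4 4 8897/10000
5 5 4263/5000
6 6 2039/2500
7 7 7791/10000
s(1y) = (1/(2387/2500) − 1)/(1) = 113/2387 ≈ 4.7340%

step 1 [1y] zero: DF = P = 2387/2500 ≈ 0.954800
step 2 [2y] swap r/1=89/2083: DF=(1 − 89/2083·(0.954800))/(1+89/2083) = 9199/10000 ≈ 0.919900
step 3 [3y] swap r/1=865/27882: DF=(1 − 865/27882·(0.954800+0.919900))/(1+865/27882) = 1827/2000 ≈ 0.913500
step 4 [4y] bond c/1=27/400: DF=(4551833/4000000 − 27/400·(0.954800+0.919900+0.913500))/(1+27/400) = 8897/10000 ≈ 0.889700
step 5 [5y] bond c/1=1/16: DF=(181721/160000 − 1/16·(0.954800+0.919900+0.913500+0.889700))/(1+1/16) = 4263/5000 ≈ 0.852600
step 6 [6y] bond c/1=31/400: DF=(4919691/4000000 − 31/400·(0.954800+0.919900+0.913500+0.889700+0.852600))/(1+31/400) = 2039/2500 ≈ 0.815600
step 7 [7y] zero: DF = P = 7791/10000 ≈ 0.779100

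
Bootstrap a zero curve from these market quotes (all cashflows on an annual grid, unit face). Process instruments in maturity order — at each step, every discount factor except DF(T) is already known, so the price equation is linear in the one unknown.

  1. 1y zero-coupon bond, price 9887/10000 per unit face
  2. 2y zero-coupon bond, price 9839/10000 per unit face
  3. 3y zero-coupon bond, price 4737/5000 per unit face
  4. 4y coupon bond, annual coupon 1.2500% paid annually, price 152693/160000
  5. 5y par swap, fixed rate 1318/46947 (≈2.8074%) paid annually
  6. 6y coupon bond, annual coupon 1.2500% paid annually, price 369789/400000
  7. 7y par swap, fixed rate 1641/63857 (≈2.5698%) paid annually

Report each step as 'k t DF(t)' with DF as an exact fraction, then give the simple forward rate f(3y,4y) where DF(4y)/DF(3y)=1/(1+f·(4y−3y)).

step 1 [1y] zero: DF = P = 9887/10000 ≈ 0.988700
step 2 [2y] zero: DF = P = 9839/10000 ≈ 0.983900
step 3 [3y] zero: DF = P = 4737/5000 ≈ 0.947400
step 4 [4y] bond c/1=1/80: DF=(152693/160000 − 1/80·(0.988700+0.983900+0.947400))/(1+1/80) = 1813/2000 ≈ 0.906500
step 5 [5y] swap r/1=1318/46947: DF=(1 − 1318/46947·(0.988700+0.983900+0.947400+0.906500))/(1+1318/46947) = 4341/5000 ≈ 0.868200
step 6 [6y] bond c/1=1/80: DF=(369789/400000 − 1/80·(0.988700+0.983900+0.947400+0.906500+0.868200))/(1+1/80) = 8551/10000 ≈ 0.855100
step 7 [7y] swap r/1=1641/63857: DF=(1 − 1641/63857·(0.988700+0.983900+0.947400+0.906500+0.868200+0.855100))/(1+1641/63857) = 8359/10000 ≈ 0.835900

1 1 9887/10000
2 2 9839/10000
3 3 4737/5000
4 4 1813/2000
5 5 4341/5000
6 6 8551/10000
7 7 8359/10000
f(3y,4y) = ((4737/5000)/(1813/2000) − 1)/(1) = 409/9065 ≈ 4.5119%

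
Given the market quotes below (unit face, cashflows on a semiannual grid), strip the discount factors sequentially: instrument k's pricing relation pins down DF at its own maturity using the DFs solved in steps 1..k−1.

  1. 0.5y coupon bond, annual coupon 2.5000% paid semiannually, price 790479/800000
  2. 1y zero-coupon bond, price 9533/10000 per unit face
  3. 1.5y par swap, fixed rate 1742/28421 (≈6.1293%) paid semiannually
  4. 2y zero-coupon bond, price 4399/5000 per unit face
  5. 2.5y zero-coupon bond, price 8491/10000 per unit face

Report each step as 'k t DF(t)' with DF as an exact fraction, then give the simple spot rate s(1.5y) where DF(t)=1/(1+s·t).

1 1/2 9759/10000
2 1 9533/10000
3 3/2 9129/10000
4 2 4399/5000
5 5/2 8491/10000
s(1.5y) = (1/(9129/10000) − 1)/(3/2) = 1742/27387 ≈ 6.3607%

step 1 [0.5y] bond c/2=1/80: DF=(790479/800000 − 1/80·(0))/(1+1/80) = 9759/10000 ≈ 0.975900
step 2 [1y] zero: DF = P = 9533/10000 ≈ 0.953300
step 3 [1.5y] swap r/2=871/28421: DF=(1 − 871/28421·(0.975900+0.953300))/(1+871/28421) = 9129/10000 ≈ 0.912900
step 4 [2y] zero: DF = P = 4399/5000 ≈ 0.879800
step 5 [2.5y] zero: DF = P = 8491/10000 ≈ 0.849100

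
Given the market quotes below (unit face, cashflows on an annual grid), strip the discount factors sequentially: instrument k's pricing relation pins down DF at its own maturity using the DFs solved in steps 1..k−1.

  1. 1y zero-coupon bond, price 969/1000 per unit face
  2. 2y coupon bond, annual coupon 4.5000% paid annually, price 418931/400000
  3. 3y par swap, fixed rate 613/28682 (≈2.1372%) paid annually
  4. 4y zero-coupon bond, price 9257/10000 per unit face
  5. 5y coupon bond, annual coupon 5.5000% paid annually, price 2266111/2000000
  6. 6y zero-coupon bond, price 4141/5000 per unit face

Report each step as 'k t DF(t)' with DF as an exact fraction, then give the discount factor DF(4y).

1 1 969/1000
2 2 1921/2000
3 3 9387/10000
4 4 9257/10000
5 5 4381/5000
6 6 4141/5000
DF(4y) = 9257/10000 ≈ 0.925700

step 1 [1y] zero: DF = P = 969/1000 ≈ 0.969000
step 2 [2y] bond c/1=9/200: DF=(418931/400000 − 9/200·(0.969000))/(1+9/200) = 1921/2000 ≈ 0.960500
step 3 [3y] swap r/1=613/28682: DF=(1 − 613/28682·(0.969000+0.960500))/(1+613/28682) = 9387/10000 ≈ 0.938700
step 4 [4y] zero: DF = P = 9257/10000 ≈ 0.925700
step 5 [5y] bond c/1=11/200: DF=(2266111/2000000 − 11/200·(0.969000+0.960500+0.938700+0.925700))/(1+11/200) = 4381/5000 ≈ 0.876200
step 6 [6y] zero: DF = P = 4141/5000 ≈ 0.828200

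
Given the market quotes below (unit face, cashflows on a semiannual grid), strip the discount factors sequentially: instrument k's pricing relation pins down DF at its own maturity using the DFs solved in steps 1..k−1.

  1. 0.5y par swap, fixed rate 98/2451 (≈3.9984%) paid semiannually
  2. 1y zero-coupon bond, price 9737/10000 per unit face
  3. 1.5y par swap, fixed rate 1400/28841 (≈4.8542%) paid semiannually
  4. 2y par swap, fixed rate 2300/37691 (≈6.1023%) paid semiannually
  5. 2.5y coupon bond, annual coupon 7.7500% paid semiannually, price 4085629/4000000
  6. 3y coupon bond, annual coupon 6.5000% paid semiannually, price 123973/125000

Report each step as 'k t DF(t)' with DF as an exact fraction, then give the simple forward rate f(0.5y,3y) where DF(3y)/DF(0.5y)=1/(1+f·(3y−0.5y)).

step 1 [0.5y] swap r/2=49/2451: DF=(1 − 49/2451·(0))/(1+49/2451) = 2451/2500 ≈ 0.980400
step 2 [1y] zero: DF = P = 9737/10000 ≈ 0.973700
step 3 [1.5y] swap r/2=700/28841: DF=(1 − 700/28841·(0.980400+0.973700))/(1+700/28841) = 93/100 ≈ 0.930000
step 4 [2y] swap r/2=1150/37691: DF=(1 − 1150/37691·(0.980400+0.973700+0.930000))/(1+1150/37691) = 177/200 ≈ 0.885000
step 5 [2.5y] bond c/2=31/800: DF=(4085629/4000000 − 31/800·(0.980400+0.973700+0.930000+0.885000))/(1+31/800) = 8427/10000 ≈ 0.842700
step 6 [3y] bond c/2=13/400: DF=(123973/125000 − 13/400·(0.980400+0.973700+0.930000+0.885000+0.842700))/(1+13/400) = 4077/5000 ≈ 0.815400

1 1/2 2451/2500
2 1 9737/10000
3 3/2 93/100
4 2 177/200
5 5/2 8427/10000
6 3 4077/5000
f(0.5y,3y) = ((2451/2500)/(4077/5000) − 1)/(5/2) = 110/1359 ≈ 8.0942%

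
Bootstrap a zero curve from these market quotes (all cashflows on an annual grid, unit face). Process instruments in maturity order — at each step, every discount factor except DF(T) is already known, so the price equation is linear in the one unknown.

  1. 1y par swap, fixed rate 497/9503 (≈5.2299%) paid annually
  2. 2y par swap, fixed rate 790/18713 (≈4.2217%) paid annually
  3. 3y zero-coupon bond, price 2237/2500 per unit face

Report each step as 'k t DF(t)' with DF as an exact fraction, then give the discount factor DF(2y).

step 1 [1y] swap r/1=497/9503: DF=(1 − 497/9503·(0))/(1+497/9503) = 9503/10000 ≈ 0.950300
step 2 [2y] swap r/1=790/18713: DF=(1 − 790/18713·(0.950300))/(1+790/18713) = 921/1000 ≈ 0.921000
step 3 [3y] zero: DF = P = 2237/2500 ≈ 0.894800

1 1 9503/10000
2 2 921/1000
3 3 2237/2500
DF(2y) = 921/1000 ≈ 0.921000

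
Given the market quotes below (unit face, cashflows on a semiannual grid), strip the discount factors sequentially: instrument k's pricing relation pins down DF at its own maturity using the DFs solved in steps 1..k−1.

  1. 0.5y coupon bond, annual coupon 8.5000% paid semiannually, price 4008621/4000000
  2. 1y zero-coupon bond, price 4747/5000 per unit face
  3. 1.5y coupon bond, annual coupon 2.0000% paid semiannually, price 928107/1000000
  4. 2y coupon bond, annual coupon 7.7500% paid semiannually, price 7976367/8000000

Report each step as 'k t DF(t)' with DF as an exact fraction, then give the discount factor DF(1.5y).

step 1 [0.5y] bond c/2=17/400: DF=(4008621/4000000 − 17/400·(0))/(1+17/400) = 9613/10000 ≈ 0.961300
step 2 [1y] zero: DF = P = 4747/5000 ≈ 0.949400
step 3 [1.5y] bond c/2=1/100: DF=(928107/1000000 − 1/100·(0.961300+0.949400))/(1+1/100) = 9/10 ≈ 0.900000
step 4 [2y] bond c/2=31/800: DF=(7976367/8000000 − 31/800·(0.961300+0.949400+0.900000))/(1+31/800) = 171/200 ≈ 0.855000

1 1/2 9613/10000
2 1 4747/5000
3 3/2 9/10
4 2 171/200
DF(1.5y) = 9/10 ≈ 0.900000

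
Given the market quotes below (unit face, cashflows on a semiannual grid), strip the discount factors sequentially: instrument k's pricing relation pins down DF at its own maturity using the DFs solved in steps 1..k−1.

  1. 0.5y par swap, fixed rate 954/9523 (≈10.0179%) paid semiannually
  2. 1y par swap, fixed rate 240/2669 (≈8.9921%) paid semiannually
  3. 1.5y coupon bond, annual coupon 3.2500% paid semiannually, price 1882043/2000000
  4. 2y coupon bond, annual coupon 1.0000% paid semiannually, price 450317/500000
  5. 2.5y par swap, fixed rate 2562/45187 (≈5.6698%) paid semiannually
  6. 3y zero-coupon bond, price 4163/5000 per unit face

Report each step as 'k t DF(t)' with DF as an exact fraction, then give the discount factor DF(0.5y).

step 1 [0.5y] swap r/2=477/9523: DF=(1 − 477/9523·(0))/(1+477/9523) = 9523/10000 ≈ 0.952300
step 2 [1y] swap r/2=120/2669: DF=(1 − 120/2669·(0.952300))/(1+120/2669) = 229/250 ≈ 0.916000
step 3 [1.5y] bond c/2=13/800: DF=(1882043/2000000 − 13/800·(0.952300+0.916000))/(1+13/800) = 8961/10000 ≈ 0.896100
step 4 [2y] bond c/2=1/200: DF=(450317/500000 − 1/200·(0.952300+0.916000+0.896100))/(1+1/200) = 1103/1250 ≈ 0.882400
step 5 [2.5y] swap r/2=1281/45187: DF=(1 − 1281/45187·(0.952300+0.916000+0.896100+0.882400))/(1+1281/45187) = 8719/10000 ≈ 0.871900
step 6 [3y] zero: DF = P = 4163/5000 ≈ 0.832600

1 1/2 9523/10000
2 1 229/250
3 3/2 8961/10000
4 2 1103/1250
5 5/2 8719/10000
6 3 4163/5000
DF(0.5y) = 9523/10000 ≈ 0.952300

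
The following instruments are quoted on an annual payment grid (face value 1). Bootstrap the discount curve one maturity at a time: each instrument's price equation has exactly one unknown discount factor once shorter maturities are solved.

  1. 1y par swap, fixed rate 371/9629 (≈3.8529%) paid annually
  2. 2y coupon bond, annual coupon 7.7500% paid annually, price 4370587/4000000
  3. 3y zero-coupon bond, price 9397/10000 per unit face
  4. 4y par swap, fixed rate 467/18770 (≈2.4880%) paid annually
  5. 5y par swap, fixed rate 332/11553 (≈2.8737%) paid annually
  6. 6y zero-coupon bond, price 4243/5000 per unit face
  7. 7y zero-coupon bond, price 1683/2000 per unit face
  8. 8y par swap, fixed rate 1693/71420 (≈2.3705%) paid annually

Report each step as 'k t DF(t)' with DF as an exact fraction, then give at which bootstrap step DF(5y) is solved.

1 1 9629/10000
2 2 1181/1250
3 3 9397/10000
4 4 4533/5000
5 5 542/625
6 6 4243/5000
7 7 1683/2000
8 8 8307/10000
DF(5y) is solved at step 5

step 1 [1y] swap r/1=371/9629: DF=(1 − 371/9629·(0))/(1+371/9629) = 9629/10000 ≈ 0.962900
step 2 [2y] bond c/1=31/400: DF=(4370587/4000000 − 31/400·(0.962900))/(1+31/400) = 1181/1250 ≈ 0.944800
step 3 [3y] zero: DF = P = 9397/10000 ≈ 0.939700
step 4 [4y] swap r/1=467/18770: DF=(1 − 467/18770·(0.962900+0.944800+0.939700))/(1+467/18770) = 4533/5000 ≈ 0.906600
step 5 [5y] swap r/1=332/11553: DF=(1 − 332/11553·(0.962900+0.944800+0.939700+0.906600))/(1+332/11553) = 542/625 ≈ 0.867200
step 6 [6y] zero: DF = P = 4243/5000 ≈ 0.848600
step 7 [7y] zero: DF = P = 1683/2000 ≈ 0.841500
step 8 [8y] swap r/1=1693/71420: DF=(1 − 1693/71420·(0.962900+0.944800+0.939700+0.906600+0.867200+0.848600+0.841500))/(1+1693/71420) = 8307/10000 ≈ 0.830700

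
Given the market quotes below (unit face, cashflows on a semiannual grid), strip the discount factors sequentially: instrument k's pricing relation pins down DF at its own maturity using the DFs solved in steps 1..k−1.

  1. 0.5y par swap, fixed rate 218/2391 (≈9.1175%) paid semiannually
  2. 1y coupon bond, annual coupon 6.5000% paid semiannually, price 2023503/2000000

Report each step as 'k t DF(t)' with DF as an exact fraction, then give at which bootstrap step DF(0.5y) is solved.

1 1/2 2391/2500
2 1 4749/5000
DF(0.5y) is solved at step 1

step 1 [0.5y] swap r/2=109/2391: DF=(1 − 109/2391·(0))/(1+109/2391) = 2391/2500 ≈ 0.956400
step 2 [1y] bond c/2=13/400: DF=(2023503/2000000 − 13/400·(0.956400))/(1+13/400) = 4749/5000 ≈ 0.949800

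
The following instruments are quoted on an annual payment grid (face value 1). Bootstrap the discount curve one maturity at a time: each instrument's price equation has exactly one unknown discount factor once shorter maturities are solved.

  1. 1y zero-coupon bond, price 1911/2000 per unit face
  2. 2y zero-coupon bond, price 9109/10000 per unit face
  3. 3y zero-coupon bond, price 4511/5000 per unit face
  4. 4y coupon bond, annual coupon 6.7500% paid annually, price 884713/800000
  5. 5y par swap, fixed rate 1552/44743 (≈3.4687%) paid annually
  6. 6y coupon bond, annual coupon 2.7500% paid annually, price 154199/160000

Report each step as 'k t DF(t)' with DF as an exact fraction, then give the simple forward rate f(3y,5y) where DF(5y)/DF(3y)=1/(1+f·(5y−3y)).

1 1 1911/2000
2 2 9109/10000
3 3 4511/5000
4 4 8609/10000
5 5 528/625
6 6 4091/5000
f(3y,5y) = ((4511/5000)/(528/625) − 1)/(2) = 287/8448 ≈ 3.3973%

step 1 [1y] zero: DF = P = 1911/2000 ≈ 0.955500
step 2 [2y] zero: DF = P = 9109/10000 ≈ 0.910900
step 3 [3y] zero: DF = P = 4511/5000 ≈ 0.902200
step 4 [4y] bond c/1=27/400: DF=(884713/800000 − 27/400·(0.955500+0.910900+0.902200))/(1+27/400) = 8609/10000 ≈ 0.860900
step 5 [5y] swap r/1=1552/44743: DF=(1 − 1552/44743·(0.955500+0.910900+0.902200+0.860900))/(1+1552/44743) = 528/625 ≈ 0.844800
step 6 [6y] bond c/1=11/400: DF=(154199/160000 − 11/400·(0.955500+0.910900+0.902200+0.860900+0.844800))/(1+11/400) = 4091/5000 ≈ 0.818200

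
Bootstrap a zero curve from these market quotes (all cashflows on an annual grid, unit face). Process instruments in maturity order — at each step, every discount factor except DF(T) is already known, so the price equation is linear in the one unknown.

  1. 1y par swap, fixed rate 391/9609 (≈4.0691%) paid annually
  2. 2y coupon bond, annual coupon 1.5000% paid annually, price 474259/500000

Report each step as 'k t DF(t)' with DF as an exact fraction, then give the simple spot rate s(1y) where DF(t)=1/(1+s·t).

1 1 9609/10000
2 2 9203/10000
s(1y) = (1/(9609/10000) − 1)/(1) = 391/9609 ≈ 4.0691%

step 1 [1y] swap r/1=391/9609: DF=(1 − 391/9609·(0))/(1+391/9609) = 9609/10000 ≈ 0.960900
step 2 [2y] bond c/1=3/200: DF=(474259/500000 − 3/200·(0.960900))/(1+3/200) = 9203/10000 ≈ 0.920300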